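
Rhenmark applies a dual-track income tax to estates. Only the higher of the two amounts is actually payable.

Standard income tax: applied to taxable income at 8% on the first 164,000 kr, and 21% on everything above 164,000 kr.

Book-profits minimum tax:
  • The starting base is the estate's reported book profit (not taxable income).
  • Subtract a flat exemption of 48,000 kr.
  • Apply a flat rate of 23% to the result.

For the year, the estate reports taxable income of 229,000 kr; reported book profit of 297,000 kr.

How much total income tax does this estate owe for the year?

57,270 kr

Standard income tax:
  164,000 kr × 8% = 13,120 kr
  65,000 kr × 21% = 13,650 kr
  → 26,770 kr

Book-profits minimum tax:
  Base (reported book profit): 297,000 kr
  Less exemption 48,000 kr → base 249,000 kr
  249,000 kr × 23% = 57,270 kr

57,270 kr > 26,770 kr, so the book-profits minimum tax is the binding amount.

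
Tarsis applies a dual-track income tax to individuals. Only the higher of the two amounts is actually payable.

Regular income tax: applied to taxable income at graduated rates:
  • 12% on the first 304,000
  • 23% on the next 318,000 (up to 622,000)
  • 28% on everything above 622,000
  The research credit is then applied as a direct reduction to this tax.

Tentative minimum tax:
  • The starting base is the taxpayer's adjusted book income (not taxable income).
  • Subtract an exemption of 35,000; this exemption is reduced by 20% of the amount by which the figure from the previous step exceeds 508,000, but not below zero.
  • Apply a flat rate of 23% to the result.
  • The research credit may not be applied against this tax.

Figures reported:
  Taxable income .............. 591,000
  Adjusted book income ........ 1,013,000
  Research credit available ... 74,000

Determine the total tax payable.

232,990

Regular income tax:
  304,000 × 12% = 36,480
  287,000 × 23% = 66,010
  → 102,490
  Less research credit 74,000 → 28,490

Tentative minimum tax:
  Base (adjusted book income): 1,013,000
  Exemption: 20% × (1,013,000 − 508,000) = 101,000 ≥ 35,000, so the exemption is fully phased out
  Base: 1,013,000 − 0 = 1,013,000
  1,013,000 × 23% = 232,990

232,990 > 28,490, so the tentative minimum tax is the binding amount.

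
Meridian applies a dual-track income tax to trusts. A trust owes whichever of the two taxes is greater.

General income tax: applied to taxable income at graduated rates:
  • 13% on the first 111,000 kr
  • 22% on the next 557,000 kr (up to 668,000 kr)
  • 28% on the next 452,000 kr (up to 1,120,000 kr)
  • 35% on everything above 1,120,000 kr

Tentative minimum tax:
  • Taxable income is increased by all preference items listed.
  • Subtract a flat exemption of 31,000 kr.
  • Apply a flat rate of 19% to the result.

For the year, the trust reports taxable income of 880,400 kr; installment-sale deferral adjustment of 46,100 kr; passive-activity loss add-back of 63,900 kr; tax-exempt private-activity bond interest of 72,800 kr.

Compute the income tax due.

196,442 kr

Tentative minimum tax:
  Adjusted income: 880,400 kr + 46,100 kr + 63,900 kr + 72,800 kr = 1,063,200 kr
  Less exemption 31,000 kr → base 1,032,200 kr
  1,032,200 kr × 19% = 196,118 kr

General income tax:
  111,000 kr × 13% = 14,430 kr
  557,000 kr × 22% = 122,540 kr
  212,400 kr × 28% = 59,472 kr
  → 196,442 kr

196,442 kr > 196,118 kr, so the general income tax governs.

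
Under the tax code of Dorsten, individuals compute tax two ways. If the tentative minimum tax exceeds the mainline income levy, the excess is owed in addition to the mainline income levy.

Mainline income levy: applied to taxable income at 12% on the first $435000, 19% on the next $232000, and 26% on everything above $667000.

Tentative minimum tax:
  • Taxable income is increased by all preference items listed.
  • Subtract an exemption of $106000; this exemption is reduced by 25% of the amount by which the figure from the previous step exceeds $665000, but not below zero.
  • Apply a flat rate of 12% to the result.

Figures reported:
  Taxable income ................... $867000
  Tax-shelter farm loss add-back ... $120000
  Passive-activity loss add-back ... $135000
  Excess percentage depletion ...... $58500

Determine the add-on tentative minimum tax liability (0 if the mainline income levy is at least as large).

Mainline income levy:
  $435000 × 12% = $52200
  $232000 × 19% = $44080
  $200000 × 26% = $52000
  → $148280

Tentative minimum tax:
  Adjusted income: $867000 + $120000 + $135000 + $58500 = $1180500
  Exemption: 25% × ($1180500 − $665000) = $128875 ≥ $106000, so the exemption is fully phased out
  Base: $1180500 − $0 = $1180500
  $1180500 × 12% = $141660

$141660 ≤ $148280, so no add-on is due.

$0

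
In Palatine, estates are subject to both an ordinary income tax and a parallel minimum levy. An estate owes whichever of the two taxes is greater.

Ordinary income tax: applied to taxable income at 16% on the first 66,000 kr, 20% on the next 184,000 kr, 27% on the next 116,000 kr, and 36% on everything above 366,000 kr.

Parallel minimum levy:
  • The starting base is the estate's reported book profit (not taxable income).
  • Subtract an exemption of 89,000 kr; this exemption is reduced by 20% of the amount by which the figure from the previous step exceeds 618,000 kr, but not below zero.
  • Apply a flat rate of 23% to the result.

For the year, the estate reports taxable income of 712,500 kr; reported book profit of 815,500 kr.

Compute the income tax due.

203,420 kr

Parallel minimum levy:
  Base (reported book profit): 815,500 kr
  Exemption: 89,000 kr − 20% × (815,500 kr − 618,000 kr) = 89,000 kr − 39,500 kr = 49,500 kr
  Base: 815,500 kr − 49,500 kr = 766,000 kr
  766,000 kr × 23% = 176,180 kr

Ordinary income tax:
  66,000 kr × 16% = 10,560 kr
  184,000 kr × 20% = 36,800 kr
  116,000 kr × 27% = 31,320 kr
  346,500 kr × 36% = 124,740 kr
  → 203,420 kr

203,420 kr > 176,180 kr, so the ordinary income tax governs.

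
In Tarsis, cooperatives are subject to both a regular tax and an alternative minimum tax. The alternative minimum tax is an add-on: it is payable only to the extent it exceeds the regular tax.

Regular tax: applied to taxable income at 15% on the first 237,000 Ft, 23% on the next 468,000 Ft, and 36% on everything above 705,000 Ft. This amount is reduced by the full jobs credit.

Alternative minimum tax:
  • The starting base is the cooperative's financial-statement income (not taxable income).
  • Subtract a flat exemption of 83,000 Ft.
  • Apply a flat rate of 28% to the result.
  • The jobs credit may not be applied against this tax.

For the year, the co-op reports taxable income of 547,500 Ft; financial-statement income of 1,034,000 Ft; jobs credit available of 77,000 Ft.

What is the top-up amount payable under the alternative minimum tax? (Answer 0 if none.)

236,315 Ft

Regular tax:
  237,000 Ft × 15% = 35,550 Ft
  310,500 Ft × 23% = 71,415 Ft
  → 106,965 Ft
  Less jobs credit 77,000 Ft → 29,965 Ft

Alternative minimum tax:
  Base (financial-statement income): 1,034,000 Ft
  Less exemption 83,000 Ft → base 951,000 Ft
  951,000 Ft × 28% = 266,280 Ft

Excess of alternative minimum tax over regular tax: 266,280 Ft − 29,965 Ft = 236,315 Ft.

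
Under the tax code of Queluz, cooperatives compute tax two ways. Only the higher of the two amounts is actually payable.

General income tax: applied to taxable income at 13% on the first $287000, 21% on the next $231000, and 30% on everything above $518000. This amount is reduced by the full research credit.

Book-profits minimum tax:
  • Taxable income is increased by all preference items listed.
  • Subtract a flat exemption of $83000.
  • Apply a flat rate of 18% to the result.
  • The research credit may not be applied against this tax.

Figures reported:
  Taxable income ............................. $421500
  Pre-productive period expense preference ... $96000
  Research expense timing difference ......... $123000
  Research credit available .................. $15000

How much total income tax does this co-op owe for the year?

$100350

General income tax:
  $287000 × 13% = $37310
  $134500 × 21% = $28245
  → $65555
  Less research credit $15000 → $50555

Book-profits minimum tax:
  Adjusted income: $421500 + $96000 + $123000 = $640500
  Less exemption $83000 → base $557500
  $557500 × 18% = $100350

$100350 > $50555, so the book-profits minimum tax is the binding amount.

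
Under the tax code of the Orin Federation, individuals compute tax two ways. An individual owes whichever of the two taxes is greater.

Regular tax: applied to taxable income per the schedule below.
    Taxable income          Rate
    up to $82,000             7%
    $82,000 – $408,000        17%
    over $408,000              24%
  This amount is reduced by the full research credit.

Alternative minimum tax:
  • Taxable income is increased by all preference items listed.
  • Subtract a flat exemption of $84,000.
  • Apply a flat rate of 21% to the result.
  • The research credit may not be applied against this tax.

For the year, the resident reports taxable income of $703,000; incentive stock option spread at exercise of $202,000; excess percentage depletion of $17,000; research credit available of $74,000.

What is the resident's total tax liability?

$175,980

Regular tax:
  $82,000 × 7% = $5,740
  $326,000 × 17% = $55,420
  $295,000 × 24% = $70,800
  → $131,960
  Less research credit $74,000 → $57,960

Alternative minimum tax:
  Adjusted income: $703,000 + $202,000 + $17,000 = $922,000
  Less exemption $84,000 → base $838,000
  $838,000 × 21% = $175,980

$175,980 > $57,960, so the alternative minimum tax is the binding amount.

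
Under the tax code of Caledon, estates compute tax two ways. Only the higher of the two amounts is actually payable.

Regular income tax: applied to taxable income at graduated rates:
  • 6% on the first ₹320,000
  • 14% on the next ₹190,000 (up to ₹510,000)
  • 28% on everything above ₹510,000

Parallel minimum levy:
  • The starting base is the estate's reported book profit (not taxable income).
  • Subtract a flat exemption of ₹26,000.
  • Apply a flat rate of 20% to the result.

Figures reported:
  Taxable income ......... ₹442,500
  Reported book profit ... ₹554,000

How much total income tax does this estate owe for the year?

Parallel minimum levy:
  Base (reported book profit): ₹554,000
  Less exemption ₹26,000 → base ₹528,000
  ₹528,000 × 20% = ₹105,600

Regular income tax:
  ₹320,000 × 6% = ₹19,200
  ₹122,500 × 14% = ₹17,150
  → ₹36,350

₹105,600 > ₹36,350, so the parallel minimum levy is the binding amount.

₹105,600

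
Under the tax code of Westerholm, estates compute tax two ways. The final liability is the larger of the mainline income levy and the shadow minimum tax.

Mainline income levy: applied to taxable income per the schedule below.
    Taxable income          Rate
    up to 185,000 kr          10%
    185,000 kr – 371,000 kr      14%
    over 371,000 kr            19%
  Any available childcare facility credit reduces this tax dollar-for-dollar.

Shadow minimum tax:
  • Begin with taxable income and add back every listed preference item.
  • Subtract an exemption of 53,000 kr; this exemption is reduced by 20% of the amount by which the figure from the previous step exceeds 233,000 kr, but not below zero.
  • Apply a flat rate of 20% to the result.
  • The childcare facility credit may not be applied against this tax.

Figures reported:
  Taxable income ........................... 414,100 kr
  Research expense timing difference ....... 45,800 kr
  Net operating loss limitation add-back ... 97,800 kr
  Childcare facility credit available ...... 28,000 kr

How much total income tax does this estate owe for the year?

Mainline income levy:
  185,000 kr × 10% = 18,500 kr
  186,000 kr × 14% = 26,040 kr
  43,100 kr × 19% = 8,189 kr
  → 52,729 kr
  Less childcare facility credit 28,000 kr → 24,729 kr

Shadow minimum tax:
  Adjusted income: 414,100 kr + 45,800 kr + 97,800 kr = 557,700 kr
  Exemption: 20% × (557,700 kr − 233,000 kr) = 64,940 kr ≥ 53,000 kr, so the exemption is fully phased out
  Base: 557,700 kr − 0 kr = 557,700 kr
  557,700 kr × 20% = 111,540 kr

111,540 kr > 24,729 kr, so the shadow minimum tax is the binding amount.

111,540 kr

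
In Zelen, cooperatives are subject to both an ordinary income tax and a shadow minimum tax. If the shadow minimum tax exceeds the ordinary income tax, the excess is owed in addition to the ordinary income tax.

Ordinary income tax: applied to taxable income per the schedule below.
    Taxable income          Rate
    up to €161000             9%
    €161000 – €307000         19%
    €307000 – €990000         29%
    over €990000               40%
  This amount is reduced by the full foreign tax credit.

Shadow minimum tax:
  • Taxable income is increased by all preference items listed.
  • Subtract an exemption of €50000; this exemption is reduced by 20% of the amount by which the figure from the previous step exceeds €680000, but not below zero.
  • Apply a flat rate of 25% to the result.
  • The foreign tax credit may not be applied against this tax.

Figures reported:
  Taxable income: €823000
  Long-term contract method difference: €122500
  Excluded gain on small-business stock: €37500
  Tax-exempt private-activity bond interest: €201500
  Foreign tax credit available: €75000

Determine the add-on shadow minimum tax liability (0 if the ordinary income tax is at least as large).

Shadow minimum tax:
  Adjusted income: €823000 + €122500 + €37500 + €201500 = €1184500
  Exemption: 20% × (€1184500 − €680000) = €100900 ≥ €50000, so the exemption is fully phased out
  Base: €1184500 − €0 = €1184500
  €1184500 × 25% = €296125

Ordinary income tax:
  €161000 × 9% = €14490
  €146000 × 19% = €27740
  €516000 × 29% = €149640
  → €191870
  Less foreign tax credit €75000 → €116870

Excess of shadow minimum tax over ordinary income tax: €296125 − €116870 = €179255.

€179255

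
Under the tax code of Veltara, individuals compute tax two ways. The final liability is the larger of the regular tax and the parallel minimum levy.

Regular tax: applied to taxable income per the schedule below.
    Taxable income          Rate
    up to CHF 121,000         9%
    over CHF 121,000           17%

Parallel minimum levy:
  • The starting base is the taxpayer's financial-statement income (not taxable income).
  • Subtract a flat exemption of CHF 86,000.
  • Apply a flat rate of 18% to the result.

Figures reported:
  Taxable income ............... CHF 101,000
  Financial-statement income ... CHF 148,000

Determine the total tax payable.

CHF 11,160

Regular tax:
  CHF 101,000 × 9% = CHF 9,090

Parallel minimum levy:
  Base (financial-statement income): CHF 148,000
  Less exemption CHF 86,000 → base CHF 62,000
  CHF 62,000 × 18% = CHF 11,160

CHF 11,160 > CHF 9,090, so the parallel minimum levy is the binding amount.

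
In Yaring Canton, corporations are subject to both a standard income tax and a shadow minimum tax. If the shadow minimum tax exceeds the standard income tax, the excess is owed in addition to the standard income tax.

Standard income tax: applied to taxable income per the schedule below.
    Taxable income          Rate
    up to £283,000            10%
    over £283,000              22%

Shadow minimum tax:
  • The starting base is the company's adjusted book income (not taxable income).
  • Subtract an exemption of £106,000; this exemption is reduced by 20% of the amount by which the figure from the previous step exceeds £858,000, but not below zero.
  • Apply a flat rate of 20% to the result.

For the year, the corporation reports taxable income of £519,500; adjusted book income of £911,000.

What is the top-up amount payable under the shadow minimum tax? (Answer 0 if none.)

£82,790

Shadow minimum tax:
  Base (adjusted book income): £911,000
  Exemption: £106,000 − 20% × (£911,000 − £858,000) = £106,000 − £10,600 = £95,400
  Base: £911,000 − £95,400 = £815,600
  £815,600 × 20% = £163,120

Standard income tax:
  £283,000 × 10% = £28,300
  £236,500 × 22% = £52,030
  → £80,330

Excess of shadow minimum tax over standard income tax: £163,120 − £80,330 = £82,790.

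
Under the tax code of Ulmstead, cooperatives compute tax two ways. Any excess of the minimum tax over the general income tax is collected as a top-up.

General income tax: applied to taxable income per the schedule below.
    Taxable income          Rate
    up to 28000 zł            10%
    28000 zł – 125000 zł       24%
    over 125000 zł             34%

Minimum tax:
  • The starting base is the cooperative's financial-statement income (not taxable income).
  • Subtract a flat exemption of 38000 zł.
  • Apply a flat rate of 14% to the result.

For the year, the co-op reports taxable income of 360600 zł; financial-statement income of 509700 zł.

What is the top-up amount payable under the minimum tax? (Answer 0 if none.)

0 zł

Minimum tax:
  Base (financial-statement income): 509700 zł
  Less exemption 38000 zł → base 471700 zł
  471700 zł × 14% = 66038 zł

General income tax:
  28000 zł × 10% = 2800 zł
  97000 zł × 24% = 23280 zł
  235600 zł × 34% = 80104 zł
  → 106184 zł

66038 zł ≤ 106184 zł, so no add-on is due.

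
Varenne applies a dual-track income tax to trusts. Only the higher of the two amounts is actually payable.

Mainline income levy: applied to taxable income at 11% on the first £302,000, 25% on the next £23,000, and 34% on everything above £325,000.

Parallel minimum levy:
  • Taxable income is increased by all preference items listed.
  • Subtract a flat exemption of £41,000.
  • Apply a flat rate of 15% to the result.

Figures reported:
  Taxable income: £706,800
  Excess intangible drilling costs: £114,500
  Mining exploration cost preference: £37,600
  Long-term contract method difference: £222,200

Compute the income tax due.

£168,782

Parallel minimum levy:
  Adjusted income: £706,800 + £114,500 + £37,600 + £222,200 = £1,081,100
  Less exemption £41,000 → base £1,040,100
  £1,040,100 × 15% = £156,015

Mainline income levy:
  £302,000 × 11% = £33,220
  £23,000 × 25% = £5,750
  £381,800 × 34% = £129,812
  → £168,782

£168,782 > £156,015, so the mainline income levy governs.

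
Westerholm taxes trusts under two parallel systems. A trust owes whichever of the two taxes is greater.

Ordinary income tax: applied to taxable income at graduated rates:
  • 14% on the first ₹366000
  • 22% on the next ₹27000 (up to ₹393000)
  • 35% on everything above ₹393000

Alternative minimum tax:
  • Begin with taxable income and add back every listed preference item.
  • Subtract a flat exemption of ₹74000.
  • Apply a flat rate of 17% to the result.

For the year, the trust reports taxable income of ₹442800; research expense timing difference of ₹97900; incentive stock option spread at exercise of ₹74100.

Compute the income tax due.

Alternative minimum tax:
  Adjusted income: ₹442800 + ₹97900 + ₹74100 = ₹614800
  Less exemption ₹74000 → base ₹540800
  ₹540800 × 17% = ₹91936

Ordinary income tax:
  ₹366000 × 14% = ₹51240
  ₹27000 × 22% = ₹5940
  ₹49800 × 35% = ₹17430
  → ₹74610

₹91936 > ₹74610, so the alternative minimum tax is the binding amount.

₹91936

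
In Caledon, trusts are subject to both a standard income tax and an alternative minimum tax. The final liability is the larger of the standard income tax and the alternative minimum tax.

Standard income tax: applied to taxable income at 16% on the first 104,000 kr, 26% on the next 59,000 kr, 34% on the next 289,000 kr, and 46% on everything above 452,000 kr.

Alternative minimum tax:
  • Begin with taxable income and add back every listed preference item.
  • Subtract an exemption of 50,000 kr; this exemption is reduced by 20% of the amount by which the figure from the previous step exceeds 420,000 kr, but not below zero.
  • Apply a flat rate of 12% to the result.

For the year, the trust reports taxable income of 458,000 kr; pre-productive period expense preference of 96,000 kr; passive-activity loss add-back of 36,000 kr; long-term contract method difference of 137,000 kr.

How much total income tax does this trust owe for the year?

Alternative minimum tax:
  Adjusted income: 458,000 kr + 96,000 kr + 36,000 kr + 137,000 kr = 727,000 kr
  Exemption: 20% × (727,000 kr − 420,000 kr) = 61,400 kr ≥ 50,000 kr, so the exemption is fully phased out
  Base: 727,000 kr − 0 kr = 727,000 kr
  727,000 kr × 12% = 87,240 kr

Standard income tax:
  104,000 kr × 16% = 16,640 kr
  59,000 kr × 26% = 15,340 kr
  289,000 kr × 34% = 98,260 kr
  6,000 kr × 46% = 2,760 kr
  → 133,000 kr

133,000 kr > 87,240 kr, so the standard income tax governs.

133,000 kr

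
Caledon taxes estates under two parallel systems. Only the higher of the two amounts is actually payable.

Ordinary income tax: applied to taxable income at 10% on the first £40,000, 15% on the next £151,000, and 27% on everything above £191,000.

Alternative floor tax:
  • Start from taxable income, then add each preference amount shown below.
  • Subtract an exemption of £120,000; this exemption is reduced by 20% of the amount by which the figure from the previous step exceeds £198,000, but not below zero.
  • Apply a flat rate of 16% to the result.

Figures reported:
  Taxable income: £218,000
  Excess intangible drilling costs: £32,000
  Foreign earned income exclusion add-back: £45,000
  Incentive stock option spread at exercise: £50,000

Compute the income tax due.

£40,704

Ordinary income tax:
  £40,000 × 10% = £4,000
  £151,000 × 15% = £22,650
  £27,000 × 27% = £7,290
  → £33,940

Alternative floor tax:
  Adjusted income: £218,000 + £32,000 + £45,000 + £50,000 = £345,000
  Exemption: £120,000 − 20% × (£345,000 − £198,000) = £120,000 − £29,400 = £90,600
  Base: £345,000 − £90,600 = £254,400
  £254,400 × 16% = £40,704

£40,704 > £33,940, so the alternative floor tax is the binding amount.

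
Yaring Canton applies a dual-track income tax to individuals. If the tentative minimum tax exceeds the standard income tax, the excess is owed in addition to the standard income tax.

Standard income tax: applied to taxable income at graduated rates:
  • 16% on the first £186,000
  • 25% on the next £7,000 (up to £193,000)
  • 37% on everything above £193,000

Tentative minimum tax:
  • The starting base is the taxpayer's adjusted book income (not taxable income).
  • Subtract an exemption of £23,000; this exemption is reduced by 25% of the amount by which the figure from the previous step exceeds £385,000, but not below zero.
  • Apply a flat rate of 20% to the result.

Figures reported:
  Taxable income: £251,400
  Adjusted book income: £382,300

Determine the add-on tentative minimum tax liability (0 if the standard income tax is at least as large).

Standard income tax:
  £186,000 × 16% = £29,760
  £7,000 × 25% = £1,750
  £58,400 × 37% = £21,608
  → £53,118

Tentative minimum tax:
  Base (adjusted book income): £382,300
  Exemption: £382,300 ≤ £385,000, so full £23,000 applies
  Base: £382,300 − £23,000 = £359,300
  £359,300 × 20% = £71,860

Excess of tentative minimum tax over standard income tax: £71,860 − £53,118 = £18,742.

£18,742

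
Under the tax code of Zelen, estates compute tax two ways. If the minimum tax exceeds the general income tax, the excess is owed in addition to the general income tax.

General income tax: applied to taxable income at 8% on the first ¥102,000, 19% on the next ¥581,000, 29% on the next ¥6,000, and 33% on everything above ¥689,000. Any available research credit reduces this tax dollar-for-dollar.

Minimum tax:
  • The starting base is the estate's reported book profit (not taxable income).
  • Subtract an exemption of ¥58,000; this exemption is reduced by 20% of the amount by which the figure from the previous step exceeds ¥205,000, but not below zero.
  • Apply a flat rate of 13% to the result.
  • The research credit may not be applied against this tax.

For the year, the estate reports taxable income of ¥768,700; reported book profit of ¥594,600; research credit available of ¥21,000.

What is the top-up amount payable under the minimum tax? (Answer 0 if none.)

¥0

General income tax:
  ¥102,000 × 8% = ¥8,160
  ¥581,000 × 19% = ¥110,390
  ¥6,000 × 29% = ¥1,740
  ¥79,700 × 33% = ¥26,301
  → ¥146,591
  Less research credit ¥21,000 → ¥125,591

Minimum tax:
  Base (reported book profit): ¥594,600
  Exemption: 20% × (¥594,600 − ¥205,000) = ¥77,920 ≥ ¥58,000, so the exemption is fully phased out
  Base: ¥594,600 − ¥0 = ¥594,600
  ¥594,600 × 13% = ¥77,298

¥77,298 ≤ ¥125,591, so no add-on is due.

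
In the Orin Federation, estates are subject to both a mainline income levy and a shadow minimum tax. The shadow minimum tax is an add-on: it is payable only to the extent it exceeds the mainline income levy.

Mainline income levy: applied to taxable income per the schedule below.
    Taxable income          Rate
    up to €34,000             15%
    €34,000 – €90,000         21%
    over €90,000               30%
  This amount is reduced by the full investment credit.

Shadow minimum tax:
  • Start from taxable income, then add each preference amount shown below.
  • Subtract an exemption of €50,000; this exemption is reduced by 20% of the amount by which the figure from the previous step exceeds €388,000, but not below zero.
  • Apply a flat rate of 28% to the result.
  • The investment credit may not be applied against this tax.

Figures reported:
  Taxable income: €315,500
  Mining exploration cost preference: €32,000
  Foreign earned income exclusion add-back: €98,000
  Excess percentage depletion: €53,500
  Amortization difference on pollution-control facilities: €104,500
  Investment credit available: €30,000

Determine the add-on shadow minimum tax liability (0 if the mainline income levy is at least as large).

Mainline income levy:
  €34,000 × 15% = €5,100
  €56,000 × 21% = €11,760
  €225,500 × 30% = €67,650
  → €84,510
  Less investment credit €30,000 → €54,510

Shadow minimum tax:
  Adjusted income: €315,500 + €32,000 + €98,000 + €53,500 + €104,500 = €603,500
  Exemption: €50,000 − 20% × (€603,500 − €388,000) = €50,000 − €43,100 = €6,900
  Base: €603,500 − €6,900 = €596,600
  €596,600 × 28% = €167,048

Excess of shadow minimum tax over mainline income levy: €167,048 − €54,510 = €112,538.

€112,538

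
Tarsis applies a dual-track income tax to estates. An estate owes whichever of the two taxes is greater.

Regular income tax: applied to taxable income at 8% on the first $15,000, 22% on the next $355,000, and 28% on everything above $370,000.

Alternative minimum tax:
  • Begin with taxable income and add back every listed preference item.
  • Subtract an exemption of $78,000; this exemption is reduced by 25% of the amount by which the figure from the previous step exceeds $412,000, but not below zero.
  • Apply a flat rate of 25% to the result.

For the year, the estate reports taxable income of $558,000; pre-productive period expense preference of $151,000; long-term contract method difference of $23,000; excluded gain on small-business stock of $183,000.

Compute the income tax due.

$228,750

Alternative minimum tax:
  Adjusted income: $558,000 + $151,000 + $23,000 + $183,000 = $915,000
  Exemption: 25% × ($915,000 − $412,000) = $125,750 ≥ $78,000, so the exemption is fully phased out
  Base: $915,000 − $0 = $915,000
  $915,000 × 25% = $228,750

Regular income tax:
  $15,000 × 8% = $1,200
  $355,000 × 22% = $78,100
  $188,000 × 28% = $52,640
  → $131,940

$228,750 > $131,940, so the alternative minimum tax is the binding amount.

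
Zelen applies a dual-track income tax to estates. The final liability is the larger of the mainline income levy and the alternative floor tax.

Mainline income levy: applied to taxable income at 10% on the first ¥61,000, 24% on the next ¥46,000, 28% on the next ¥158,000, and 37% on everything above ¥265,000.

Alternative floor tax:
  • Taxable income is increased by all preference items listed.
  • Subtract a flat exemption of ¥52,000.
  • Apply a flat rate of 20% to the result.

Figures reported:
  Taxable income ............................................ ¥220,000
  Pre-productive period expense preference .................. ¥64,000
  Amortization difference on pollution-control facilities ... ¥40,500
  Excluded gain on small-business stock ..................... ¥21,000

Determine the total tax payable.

Alternative floor tax:
  Adjusted income: ¥220,000 + ¥64,000 + ¥40,500 + ¥21,000 = ¥345,500
  Less exemption ¥52,000 → base ¥293,500
  ¥293,500 × 20% = ¥58,700

Mainline income levy:
  ¥61,000 × 10% = ¥6,100
  ¥46,000 × 24% = ¥11,040
  ¥113,000 × 28% = ¥31,640
  → ¥48,780

¥58,700 > ¥48,780, so the alternative floor tax is the binding amount.

¥58,700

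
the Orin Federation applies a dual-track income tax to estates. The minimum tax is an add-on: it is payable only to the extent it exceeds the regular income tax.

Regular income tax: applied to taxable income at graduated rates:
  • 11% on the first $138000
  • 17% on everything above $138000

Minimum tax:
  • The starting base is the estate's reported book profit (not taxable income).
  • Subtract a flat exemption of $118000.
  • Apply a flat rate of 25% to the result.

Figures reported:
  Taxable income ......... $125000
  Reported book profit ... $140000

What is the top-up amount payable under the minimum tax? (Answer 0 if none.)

Minimum tax:
  Base (reported book profit): $140000
  Less exemption $118000 → base $22000
  $22000 × 25% = $5500

Regular income tax:
  $125000 × 11% = $13750

$5500 ≤ $13750, so no add-on is due.

$0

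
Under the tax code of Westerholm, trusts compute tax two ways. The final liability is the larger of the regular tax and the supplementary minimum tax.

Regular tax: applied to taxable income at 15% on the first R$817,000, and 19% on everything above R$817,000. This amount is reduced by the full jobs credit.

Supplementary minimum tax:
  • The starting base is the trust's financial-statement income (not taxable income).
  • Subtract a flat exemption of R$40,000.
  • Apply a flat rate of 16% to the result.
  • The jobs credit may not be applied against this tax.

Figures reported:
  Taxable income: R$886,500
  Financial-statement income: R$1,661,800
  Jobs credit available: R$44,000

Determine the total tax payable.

Supplementary minimum tax:
  Base (financial-statement income): R$1,661,800
  Less exemption R$40,000 → base R$1,621,800
  R$1,621,800 × 16% = R$259,488

Regular tax:
  R$817,000 × 15% = R$122,550
  R$69,500 × 19% = R$13,205
  → R$135,755
  Less jobs credit R$44,000 → R$91,755

R$259,488 > R$91,755, so the supplementary minimum tax is the binding amount.

R$259,488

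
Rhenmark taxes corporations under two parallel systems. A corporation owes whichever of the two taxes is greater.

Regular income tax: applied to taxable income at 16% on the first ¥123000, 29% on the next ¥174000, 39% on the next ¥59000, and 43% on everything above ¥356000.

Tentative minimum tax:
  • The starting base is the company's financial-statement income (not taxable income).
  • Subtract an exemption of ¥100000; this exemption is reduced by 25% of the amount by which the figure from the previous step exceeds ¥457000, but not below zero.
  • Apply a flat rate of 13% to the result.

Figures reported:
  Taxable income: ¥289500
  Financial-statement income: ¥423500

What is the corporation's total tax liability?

Regular income tax:
  ¥123000 × 16% = ¥19680
  ¥166500 × 29% = ¥48285
  → ¥67965

Tentative minimum tax:
  Base (financial-statement income): ¥423500
  Exemption: ¥423500 ≤ ¥457000, so full ¥100000 applies
  Base: ¥423500 − ¥100000 = ¥323500
  ¥323500 × 13% = ¥42055

¥67965 > ¥42055, so the regular income tax governs.

¥67965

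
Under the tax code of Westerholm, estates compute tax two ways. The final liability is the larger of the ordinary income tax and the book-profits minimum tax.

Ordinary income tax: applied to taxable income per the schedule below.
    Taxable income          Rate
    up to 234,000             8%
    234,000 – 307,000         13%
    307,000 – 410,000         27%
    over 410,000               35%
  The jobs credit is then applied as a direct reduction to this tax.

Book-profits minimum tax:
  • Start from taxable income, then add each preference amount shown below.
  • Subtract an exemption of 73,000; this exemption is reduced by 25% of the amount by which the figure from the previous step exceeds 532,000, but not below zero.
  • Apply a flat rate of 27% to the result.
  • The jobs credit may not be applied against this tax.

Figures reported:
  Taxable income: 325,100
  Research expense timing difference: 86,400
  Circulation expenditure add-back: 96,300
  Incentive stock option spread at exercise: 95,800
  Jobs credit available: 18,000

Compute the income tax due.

Book-profits minimum tax:
  Adjusted income: 325,100 + 86,400 + 96,300 + 95,800 = 603,600
  Exemption: 73,000 − 25% × (603,600 − 532,000) = 73,000 − 17,900 = 55,100
  Base: 603,600 − 55,100 = 548,500
  548,500 × 27% = 148,095

Ordinary income tax:
  234,000 × 8% = 18,720
  73,000 × 13% = 9,490
  18,100 × 27% = 4,887
  → 33,097
  Less jobs credit 18,000 → 15,097

148,095 > 15,097, so the book-profits minimum tax is the binding amount.

148,095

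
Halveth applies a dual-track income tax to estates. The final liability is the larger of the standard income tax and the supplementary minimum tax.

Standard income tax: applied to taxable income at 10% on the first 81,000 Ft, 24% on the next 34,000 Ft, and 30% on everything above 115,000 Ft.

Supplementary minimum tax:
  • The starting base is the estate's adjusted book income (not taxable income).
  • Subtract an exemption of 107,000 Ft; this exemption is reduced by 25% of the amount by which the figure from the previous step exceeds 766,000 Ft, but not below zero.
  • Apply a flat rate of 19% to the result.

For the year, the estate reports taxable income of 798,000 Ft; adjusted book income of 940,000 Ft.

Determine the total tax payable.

221,160 Ft

Standard income tax:
  81,000 Ft × 10% = 8,100 Ft
  34,000 Ft × 24% = 8,160 Ft
  683,000 Ft × 30% = 204,900 Ft
  → 221,160 Ft

Supplementary minimum tax:
  Base (adjusted book income): 940,000 Ft
  Exemption: 107,000 Ft − 25% × (940,000 Ft − 766,000 Ft) = 107,000 Ft − 43,500 Ft = 63,500 Ft
  Base: 940,000 Ft − 63,500 Ft = 876,500 Ft
  876,500 Ft × 19% = 166,535 Ft

221,160 Ft > 166,535 Ft, so the standard income tax governs.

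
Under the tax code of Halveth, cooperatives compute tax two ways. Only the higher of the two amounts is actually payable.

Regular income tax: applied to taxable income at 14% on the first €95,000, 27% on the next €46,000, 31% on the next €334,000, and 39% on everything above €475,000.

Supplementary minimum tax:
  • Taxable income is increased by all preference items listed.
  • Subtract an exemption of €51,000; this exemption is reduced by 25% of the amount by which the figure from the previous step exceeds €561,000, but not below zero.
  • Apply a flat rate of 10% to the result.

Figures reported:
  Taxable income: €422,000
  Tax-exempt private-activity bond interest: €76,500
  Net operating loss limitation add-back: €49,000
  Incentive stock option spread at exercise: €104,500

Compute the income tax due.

Regular income tax:
  €95,000 × 14% = €13,300
  €46,000 × 27% = €12,420
  €281,000 × 31% = €87,110
  → €112,830

Supplementary minimum tax:
  Adjusted income: €422,000 + €76,500 + €49,000 + €104,500 = €652,000
  Exemption: €51,000 − 25% × (€652,000 − €561,000) = €51,000 − €22,750 = €28,250
  Base: €652,000 − €28,250 = €623,750
  €623,750 × 10% = €62,375

€112,830 > €62,375, so the regular income tax governs.

€112,830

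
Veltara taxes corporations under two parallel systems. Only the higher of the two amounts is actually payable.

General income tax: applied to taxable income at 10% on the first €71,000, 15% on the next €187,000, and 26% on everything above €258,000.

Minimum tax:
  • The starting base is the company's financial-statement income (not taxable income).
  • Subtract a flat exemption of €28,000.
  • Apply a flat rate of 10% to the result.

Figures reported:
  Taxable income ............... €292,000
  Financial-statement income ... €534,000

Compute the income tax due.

Minimum tax:
  Base (financial-statement income): €534,000
  Less exemption €28,000 → base €506,000
  €506,000 × 10% = €50,600

General income tax:
  €71,000 × 10% = €7,100
  €187,000 × 15% = €28,050
  €34,000 × 26% = €8,840
  → €43,990

€50,600 > €43,990, so the minimum tax is the binding amount.

€50,600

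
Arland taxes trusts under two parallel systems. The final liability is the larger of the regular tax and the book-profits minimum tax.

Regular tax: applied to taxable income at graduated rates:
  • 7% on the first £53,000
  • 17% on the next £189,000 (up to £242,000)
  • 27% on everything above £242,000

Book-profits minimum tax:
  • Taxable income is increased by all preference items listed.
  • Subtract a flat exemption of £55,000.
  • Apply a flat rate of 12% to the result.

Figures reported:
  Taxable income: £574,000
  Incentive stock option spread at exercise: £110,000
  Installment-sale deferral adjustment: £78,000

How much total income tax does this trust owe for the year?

£125,480

Book-profits minimum tax:
  Adjusted income: £574,000 + £110,000 + £78,000 = £762,000
  Less exemption £55,000 → base £707,000
  £707,000 × 12% = £84,840

Regular tax:
  £53,000 × 7% = £3,710
  £189,000 × 17% = £32,130
  £332,000 × 27% = £89,640
  → £125,480

£125,480 > £84,840, so the regular tax governs.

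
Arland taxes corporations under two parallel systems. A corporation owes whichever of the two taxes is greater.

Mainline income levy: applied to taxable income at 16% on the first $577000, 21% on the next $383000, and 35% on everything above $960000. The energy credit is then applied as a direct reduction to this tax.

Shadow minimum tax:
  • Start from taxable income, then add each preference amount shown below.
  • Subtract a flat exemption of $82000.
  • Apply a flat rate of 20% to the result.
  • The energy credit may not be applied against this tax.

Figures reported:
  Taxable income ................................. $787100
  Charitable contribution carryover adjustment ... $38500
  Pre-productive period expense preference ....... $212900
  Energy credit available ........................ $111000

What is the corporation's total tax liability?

$191300

Shadow minimum tax:
  Adjusted income: $787100 + $38500 + $212900 = $1038500
  Less exemption $82000 → base $956500
  $956500 × 20% = $191300

Mainline income levy:
  $577000 × 16% = $92320
  $210100 × 21% = $44121
  → $136441
  Less energy credit $111000 → $25441

$191300 > $25441, so the shadow minimum tax is the binding amount.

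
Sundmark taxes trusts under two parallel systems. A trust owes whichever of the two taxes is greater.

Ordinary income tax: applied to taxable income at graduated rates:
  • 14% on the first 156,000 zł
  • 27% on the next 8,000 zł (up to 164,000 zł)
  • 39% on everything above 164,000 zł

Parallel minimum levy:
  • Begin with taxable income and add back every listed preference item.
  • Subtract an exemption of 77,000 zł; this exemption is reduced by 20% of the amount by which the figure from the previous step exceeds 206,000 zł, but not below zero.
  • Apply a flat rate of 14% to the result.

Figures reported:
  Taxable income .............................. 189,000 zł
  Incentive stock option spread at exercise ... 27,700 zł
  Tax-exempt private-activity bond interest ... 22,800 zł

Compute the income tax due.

Ordinary income tax:
  156,000 zł × 14% = 21,840 zł
  8,000 zł × 27% = 2,160 zł
  25,000 zł × 39% = 9,750 zł
  → 33,750 zł

Parallel minimum levy:
  Adjusted income: 189,000 zł + 27,700 zł + 22,800 zł = 239,500 zł
  Exemption: 77,000 zł − 20% × (239,500 zł − 206,000 zł) = 77,000 zł − 6,700 zł = 70,300 zł
  Base: 239,500 zł − 70,300 zł = 169,200 zł
  169,200 zł × 14% = 23,688 zł

33,750 zł > 23,688 zł, so the ordinary income tax governs.

33,750 zł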